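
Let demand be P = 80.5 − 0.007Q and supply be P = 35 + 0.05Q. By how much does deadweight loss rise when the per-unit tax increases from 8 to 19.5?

Competitive equilibrium: 80.5 − 0.007Q = 35 + 0.05Q → Q* = 798.2456, P* = 74.9123.
For a per-unit tax t: ΔQ = t/0.057, so DWL = ½·t·(t/0.057) = t²/0.114.
At t = 8: DWL = 561.404. At t = 19.5: DWL = 3335.526.
Increase = 3335.526 − 561.404 = 2774.12.

2774.12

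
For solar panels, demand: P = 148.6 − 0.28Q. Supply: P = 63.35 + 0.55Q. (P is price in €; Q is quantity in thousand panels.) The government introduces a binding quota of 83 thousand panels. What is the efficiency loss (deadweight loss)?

Competitive equilibrium: 148.6 − 0.28Q = 63.35 + 0.55Q → Q* = 102.7108, P* = 119.841.
At Q = 83: demand price = 148.6 − 0.28·83 = 125.36; supply price = 63.35 + 0.55·83 = 109.
ΔQ = 102.7108 − 83 = 19.7108; wedge = 125.36 − 109 = 16.36.
The triangle = ½ × 19.7108 × 16.36 = €161.23 thousand.

€161.23 thousand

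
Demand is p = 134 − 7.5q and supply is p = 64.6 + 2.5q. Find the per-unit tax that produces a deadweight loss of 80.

40

Competitive equilibrium: 134 − 7.5q = 64.6 + 2.5q → q* = 6.94, p* = 81.95.
A tax t gives Δq = t/10 and wedge t, so DWL = t²/20.
t²/20 = 80 → t² = 1600 → t = 40.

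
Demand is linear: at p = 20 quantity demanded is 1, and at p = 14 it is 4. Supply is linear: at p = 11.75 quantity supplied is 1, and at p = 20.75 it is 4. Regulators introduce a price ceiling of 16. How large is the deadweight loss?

0.14

Demand slope = (14 − 20)/(4 − 1) = −2, so p = 22 − 2q.
Supply slope = (20.75 − 11.75)/(4 − 1) = 3, so p = 8.75 + 3q.
Competitive equilibrium: 22 − 2q = 8.75 + 3q → q* = 2.65, p* = 16.7.
At the ceiling p = 16, quantity supplied = (16 − 8.75)/3 = 2.4167.
Willingness to pay at q' = 2.4167: 22 − 2·2.4167 = 17.1666.
Δq = 2.65 − 2.4167 = 0.2333; wedge = 17.1666 − 16 = 1.1666.
Welfare loss = ½ × 0.2333 × 1.1666 = 0.14.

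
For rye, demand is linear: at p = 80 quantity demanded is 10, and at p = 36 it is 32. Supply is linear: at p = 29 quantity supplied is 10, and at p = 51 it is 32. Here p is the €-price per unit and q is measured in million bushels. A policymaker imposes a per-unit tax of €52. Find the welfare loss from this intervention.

€450.67 million

Demand slope = (36 − 80)/(32 − 10) = −2, so p = 100 − 2q.
Supply slope = (51 − 29)/(32 − 10) = 1, so p = 19 + q.
Competitive equilibrium: 100 − 2q = 19 + q → q* = 27, p* = 46.
With the tax, the buyer price exceeds the seller price by 52: (100 − 2q) − (19 + q) = 52 → q' = 9.6667.
Δq = 27 − 9.6667 = 17.3333; the wedge equals the tax, 52.
Deadweight loss = ½ × 17.3333 × 52 = €450.67 million.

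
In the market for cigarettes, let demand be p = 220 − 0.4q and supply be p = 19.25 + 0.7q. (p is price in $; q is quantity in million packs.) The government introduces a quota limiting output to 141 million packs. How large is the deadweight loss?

$947.24 million

Competitive equilibrium: 220 − 0.4q = 19.25 + 0.7q → q* = 182.5, p* = 147.
At q = 141: demand price = 220 − 0.4·141 = 163.6; supply price = 19.25 + 0.7·141 = 117.95.
Δq = 182.5 − 141 = 41.5; wedge = 163.6 − 117.95 = 45.65.
The triangle = ½ × 41.5 × 45.65 = $947.24 million.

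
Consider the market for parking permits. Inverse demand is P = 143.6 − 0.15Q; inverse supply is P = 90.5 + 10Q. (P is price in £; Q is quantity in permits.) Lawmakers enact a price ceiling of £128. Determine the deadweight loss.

Competitive equilibrium: 143.6 − 0.15Q = 90.5 + 10Q → Q* = 5.2315, P* = 142.8153.
At the ceiling P = 128, quantity supplied = (128 − 90.5)/10 = 3.75.
Willingness to pay at Q' = 3.75: 143.6 − 0.15·3.75 = 143.0375.
ΔQ = 5.2315 − 3.75 = 1.4815; wedge = 143.0375 − 128 = 15.0375.
Welfare loss = ½ × 1.4815 × 15.0375 = £11.14.

£11.14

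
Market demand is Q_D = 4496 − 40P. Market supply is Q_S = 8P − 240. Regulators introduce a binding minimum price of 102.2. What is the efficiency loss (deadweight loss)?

1498.13

In inverse form: demand P = 112.4 − 0.025Q, supply P = 30 + 0.125Q.
Competitive equilibrium: 112.4 − 0.025Q = 30 + 0.125Q → Q* = 549.3333, P* = 98.6667.
At the floor P = 102.2, quantity demanded = (112.4 − 102.2)/0.025 = 408.
Sellers' marginal cost at Q' = 408: 30 + 0.125·408 = 81.
ΔQ = 549.3333 − 408 = 141.3333; wedge = 102.2 − 81 = 21.2.
Deadweight loss = ½ × 141.3333 × 21.2 = 1498.13.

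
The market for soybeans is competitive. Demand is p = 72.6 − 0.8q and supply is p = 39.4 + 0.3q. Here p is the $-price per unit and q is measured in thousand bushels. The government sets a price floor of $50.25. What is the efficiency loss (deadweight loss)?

$2.77 thousand

Competitive equilibrium: 72.6 − 0.8q = 39.4 + 0.3q → q* = 30.1818, p* = 48.4545.
At the floor p = 50.25, quantity demanded = (72.6 − 50.25)/0.8 = 27.9375.
Sellers' marginal cost at q' = 27.9375: 39.4 + 0.3·27.9375 = 47.7813.
Δq = 30.1818 − 27.9375 = 2.2443; wedge = 50.25 − 47.7813 = 2.4687.
Welfare loss = ½ × 2.2443 × 2.4687 = $2.77 thousand.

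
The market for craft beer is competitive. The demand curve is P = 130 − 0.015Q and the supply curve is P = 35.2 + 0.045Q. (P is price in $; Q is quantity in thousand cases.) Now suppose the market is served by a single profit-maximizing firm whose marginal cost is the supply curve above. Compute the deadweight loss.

$2995.68 thousand

Competitive equilibrium: 130 − 0.015Q = 35.2 + 0.045Q → Q* = 1580, P* = 106.3.
Marginal revenue: MR = 130 − 0.03Q. Set MR = MC: 130 − 0.03Q = 35.2 + 0.045Q → Q_m = 1264.
Price P_m = 130 − 0.015·1264 = 111.04; MC(Q_m) = 35.2 + 0.045·1264 = 92.08.
Competitive Q* = 1580, so ΔQ = 316; wedge = 111.04 − 92.08 = 18.96.
Welfare loss = ½ × 316 × 18.96 = $2995.68 thousand.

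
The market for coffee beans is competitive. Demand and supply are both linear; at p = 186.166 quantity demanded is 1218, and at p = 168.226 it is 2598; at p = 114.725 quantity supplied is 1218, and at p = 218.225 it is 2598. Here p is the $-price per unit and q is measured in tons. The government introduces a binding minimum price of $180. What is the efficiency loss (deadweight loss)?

Demand slope = (168.226 − 186.166)/(2598 − 1218) = −0.013, so p = 202 − 0.013q.
Supply slope = (218.225 − 114.725)/(2598 − 1218) = 0.075, so p = 23.375 + 0.075q.
Competitive equilibrium: 202 − 0.013q = 23.375 + 0.075q → q* = 2029.8295, p* = 175.6122.
At the floor p = 180, quantity demanded = (202 − 180)/0.013 = 1692.3077.
Sellers' marginal cost at q' = 1692.3077: 23.375 + 0.075·1692.3077 = 150.2981.
Δq = 2029.8295 − 1692.3077 = 337.5218; wedge = 180 − 150.2981 = 29.7019.
Deadweight loss = ½ × 337.5218 × 29.7019 = $5012.52.

$5012.52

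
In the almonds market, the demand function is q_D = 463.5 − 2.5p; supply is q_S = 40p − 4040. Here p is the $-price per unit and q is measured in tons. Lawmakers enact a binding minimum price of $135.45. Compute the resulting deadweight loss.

$1154.65

In inverse form: demand p = 185.4 − 0.4q, supply p = 101 + 0.025q.
Competitive equilibrium: 185.4 − 0.4q = 101 + 0.025q → q* = 198.5882, p* = 105.9647.
At the floor p = 135.45, quantity demanded = (185.4 − 135.45)/0.4 = 124.875.
Sellers' marginal cost at q' = 124.875: 101 + 0.025·124.875 = 104.1219.
Δq = 198.5882 − 124.875 = 73.7132; wedge = 135.45 − 104.1219 = 31.3281.
DWL = ½ × 73.7132 × 31.3281 = $1154.65.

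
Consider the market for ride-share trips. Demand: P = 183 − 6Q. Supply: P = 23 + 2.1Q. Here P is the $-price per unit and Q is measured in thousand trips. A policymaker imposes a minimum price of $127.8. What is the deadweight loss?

Competitive equilibrium: 183 − 6Q = 23 + 2.1Q → Q* = 19.7531, P* = 64.4815.
At the floor P = 127.8, quantity demanded = (183 − 127.8)/6 = 9.2.
Sellers' marginal cost at Q' = 9.2: 23 + 2.1·9.2 = 42.32.
ΔQ = 19.7531 − 9.2 = 10.5531; wedge = 127.8 − 42.32 = 85.48.
Deadweight loss = ½ × 10.5531 × 85.48 = $451.04 thousand.

$451.04 thousand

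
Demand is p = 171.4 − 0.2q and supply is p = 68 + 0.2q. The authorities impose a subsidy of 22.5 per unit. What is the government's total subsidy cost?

7081.875

Competitive equilibrium: 171.4 − 0.2q = 68 + 0.2q → q* = 258.5, p* = 119.7.
The subsidy lowers effective supply by 22.5: p = 45.5 + 0.2q.
New quantity: 171.4 − 0.2q = 45.5 + 0.2q → q' = 314.75.
Total subsidy cost = 22.5 × 314.75 = 7081.875.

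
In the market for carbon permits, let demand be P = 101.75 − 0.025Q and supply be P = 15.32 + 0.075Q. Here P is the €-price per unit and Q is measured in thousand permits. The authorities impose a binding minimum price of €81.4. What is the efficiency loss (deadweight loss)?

€126.50 thousand

Competitive equilibrium: 101.75 − 0.025Q = 15.32 + 0.075Q → Q* = 864.3, P* = 80.1425.
At the floor P = 81.4, quantity demanded = (101.75 − 81.4)/0.025 = 814.
Sellers' marginal cost at Q' = 814: 15.32 + 0.075·814 = 76.37.
ΔQ = 864.3 − 814 = 50.3; wedge = 81.4 − 76.37 = 5.03.
The triangle = ½ × 50.3 × 5.03 = €126.50 thousand.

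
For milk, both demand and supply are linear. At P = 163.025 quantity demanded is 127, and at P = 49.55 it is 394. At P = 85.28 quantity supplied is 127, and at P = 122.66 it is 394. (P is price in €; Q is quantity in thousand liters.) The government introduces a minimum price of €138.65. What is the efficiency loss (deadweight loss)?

Demand slope = (49.55 − 163.025)/(394 − 127) = −0.425, so P = 217 − 0.425Q.
Supply slope = (122.66 − 85.28)/(394 − 127) = 0.14, so P = 67.5 + 0.14Q.
Competitive equilibrium: 217 − 0.425Q = 67.5 + 0.14Q → Q* = 264.60177, P* = 104.54425.
At the floor P = 138.65, quantity demanded = (217 − 138.65)/0.425 = 184.35294.
Sellers' marginal cost at Q' = 184.35294: 67.5 + 0.14·184.35294 = 93.30941.
ΔQ = 264.60177 − 184.35294 = 80.24883; wedge = 138.65 − 93.30941 = 45.34059.
Deadweight loss = ½ × 80.24883 × 45.34059 = €1819.26 thousand.

€1819.26 thousand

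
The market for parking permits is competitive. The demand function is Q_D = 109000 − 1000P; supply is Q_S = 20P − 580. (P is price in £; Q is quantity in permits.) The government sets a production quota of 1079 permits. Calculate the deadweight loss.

In inverse form: demand P = 109 − 0.001Q, supply P = 29 + 0.05Q.
Competitive equilibrium: 109 − 0.001Q = 29 + 0.05Q → Q* = 1568.6275, P* = 107.4314.
At Q = 1079: demand price = 109 − 0.001·1079 = 107.921; supply price = 29 + 0.05·1079 = 82.95.
ΔQ = 1568.6275 − 1079 = 489.6275; wedge = 107.921 − 82.95 = 24.971.
Deadweight loss = ½ × 489.6275 × 24.971 = £6113.24.

£6113.24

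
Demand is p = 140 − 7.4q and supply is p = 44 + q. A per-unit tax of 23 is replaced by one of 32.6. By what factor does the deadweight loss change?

2.009

Competitive equilibrium: 140 − 7.4q = 44 + q → q* = 11.4286, p* = 55.4286.
For a per-unit tax t: Δq = t/8.4, so DWL = ½·t·(t/8.4) = t²/16.8.
At t = 23: DWL = 31.488. At t = 32.6: DWL = 63.260.
Ratio = (32.6/23)² = 2.009.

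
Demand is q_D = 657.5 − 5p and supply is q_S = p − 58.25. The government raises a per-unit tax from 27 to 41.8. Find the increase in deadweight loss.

424.27

In inverse form: demand p = 131.5 − 0.2q, supply p = 58.25 + q.
Competitive equilibrium: 131.5 − 0.2q = 58.25 + q → q* = 61.0417, p* = 119.2917.
For a per-unit tax t: Δq = t/1.2, so DWL = ½·t·(t/1.2) = t²/2.4.
At t = 27: DWL = 303.75. At t = 41.8: DWL = 728.017.
Increase = 728.017 − 303.75 = 424.27.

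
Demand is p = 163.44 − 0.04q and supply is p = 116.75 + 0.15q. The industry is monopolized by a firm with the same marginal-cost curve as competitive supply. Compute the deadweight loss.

173.51

Competitive equilibrium: 163.44 − 0.04q = 116.75 + 0.15q → q* = 245.7368, p* = 153.6105.
Marginal revenue: MR = 163.44 − 0.08q. Set MR = MC: 163.44 − 0.08q = 116.75 + 0.15q → q_m = 203.
Price p_m = 163.44 − 0.04·203 = 155.32; MC(q_m) = 116.75 + 0.15·203 = 147.2.
Competitive q* = 245.7368, so Δq = 42.7368; wedge = 155.32 − 147.2 = 8.12.
The triangle = ½ × 42.7368 × 8.12 = 173.51.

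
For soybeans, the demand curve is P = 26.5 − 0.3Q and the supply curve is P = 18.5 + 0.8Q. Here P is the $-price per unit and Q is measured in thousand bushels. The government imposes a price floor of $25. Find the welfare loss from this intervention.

$2.84 thousand

Competitive equilibrium: 26.5 − 0.3Q = 18.5 + 0.8Q → Q* = 7.2727, P* = 24.3182.
At the floor P = 25, quantity demanded = (26.5 − 25)/0.3 = 5.
Sellers' marginal cost at Q' = 5: 18.5 + 0.8·5 = 22.5.
ΔQ = 7.2727 − 5 = 2.2727; wedge = 25 − 22.5 = 2.5.
Deadweight loss = ½ × 2.2727 × 2.5 = $2.84 thousand.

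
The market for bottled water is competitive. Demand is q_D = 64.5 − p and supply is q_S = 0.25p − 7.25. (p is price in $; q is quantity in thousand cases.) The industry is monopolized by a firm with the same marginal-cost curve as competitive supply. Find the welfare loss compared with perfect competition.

$3.50 thousand

In inverse form: demand p = 64.5 − q, supply p = 29 + 4q.
Competitive equilibrium: 64.5 − q = 29 + 4q → q* = 7.1, p* = 57.4.
Marginal revenue: MR = 64.5 − 2q. Set MR = MC: 64.5 − 2q = 29 + 4q → q_m = 5.9167.
Price p_m = 64.5 − 1·5.9167 = 58.5833; MC(q_m) = 29 + 4·5.9167 = 52.6668.
Competitive q* = 7.1, so Δq = 1.1833; wedge = 58.5833 − 52.6668 = 5.9165.
Deadweight loss = ½ × 1.1833 × 5.9165 = $3.50 thousand.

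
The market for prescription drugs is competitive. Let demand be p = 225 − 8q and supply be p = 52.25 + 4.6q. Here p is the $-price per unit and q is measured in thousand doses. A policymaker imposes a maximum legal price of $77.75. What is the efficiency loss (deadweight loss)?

Competitive equilibrium: 225 − 8q = 52.25 + 4.6q → q* = 13.7103, p* = 115.3175.
At the ceiling p = 77.75, quantity supplied = (77.75 − 52.25)/4.6 = 5.5435.
Willingness to pay at q' = 5.5435: 225 − 8·5.5435 = 180.652.
Δq = 13.7103 − 5.5435 = 8.1668; wedge = 180.652 − 77.75 = 102.902.
The triangle = ½ × 8.1668 × 102.902 = $420.19 thousand.

$420.19 thousand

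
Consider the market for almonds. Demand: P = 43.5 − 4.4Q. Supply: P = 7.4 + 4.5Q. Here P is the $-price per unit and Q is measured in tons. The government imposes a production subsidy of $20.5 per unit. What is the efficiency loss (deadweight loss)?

Competitive equilibrium: 43.5 − 4.4Q = 7.4 + 4.5Q → Q* = 4.0562, P* = 25.6528.
The subsidy lowers effective supply by 20.5: P = 4.5Q − 13.1.
New quantity: 43.5 − 4.4Q = 4.5Q − 13.1 → Q' = 6.3596.
Overproduction ΔQ = 6.3596 − 4.0562 = 2.3034; wedge = subsidy = 20.5.
DWL = ½ × 2.3034 × 20.5 = $23.61.

$23.61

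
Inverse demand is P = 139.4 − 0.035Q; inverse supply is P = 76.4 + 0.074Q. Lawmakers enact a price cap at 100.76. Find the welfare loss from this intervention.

Competitive equilibrium: 139.4 − 0.035Q = 76.4 + 0.074Q → Q* = 577.98165, P* = 119.17064.
At the ceiling P = 100.76, quantity supplied = (100.76 − 76.4)/0.074 = 329.18919.
Willingness to pay at Q' = 329.18919: 139.4 − 0.035·329.18919 = 127.87838.
ΔQ = 577.98165 − 329.18919 = 248.79246; wedge = 127.87838 − 100.76 = 27.11838.
The triangle = ½ × 248.79246 × 27.11838 = 3373.42.

3373.42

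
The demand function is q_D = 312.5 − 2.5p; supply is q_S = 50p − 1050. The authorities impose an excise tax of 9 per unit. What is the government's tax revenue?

In inverse form: demand p = 125 − 0.4q, supply p = 21 + 0.02q.
Competitive equilibrium: 125 − 0.4q = 21 + 0.02q → q* = 247.619, p* = 25.9524.
With the tax, the buyer price exceeds the seller price by 9: (125 − 0.4q) − (21 + 0.02q) = 9 → q' = 226.1905.
Tax revenue = 9 × 226.1905 = 2035.71.

2035.71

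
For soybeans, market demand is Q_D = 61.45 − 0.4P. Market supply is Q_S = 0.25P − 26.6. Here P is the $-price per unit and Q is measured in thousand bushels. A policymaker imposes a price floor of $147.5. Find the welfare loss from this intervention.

In inverse form: demand P = 153.625 − 2.5Q, supply P = 106.4 + 4Q.
Competitive equilibrium: 153.625 − 2.5Q = 106.4 + 4Q → Q* = 7.2654, P* = 135.4615.
At the floor P = 147.5, quantity demanded = (153.625 − 147.5)/2.5 = 2.45.
Sellers' marginal cost at Q' = 2.45: 106.4 + 4·2.45 = 116.2.
ΔQ = 7.2654 − 2.45 = 4.8154; wedge = 147.5 − 116.2 = 31.3.
The triangle = ½ × 4.8154 × 31.3 = $75.36 thousand.

$75.36 thousand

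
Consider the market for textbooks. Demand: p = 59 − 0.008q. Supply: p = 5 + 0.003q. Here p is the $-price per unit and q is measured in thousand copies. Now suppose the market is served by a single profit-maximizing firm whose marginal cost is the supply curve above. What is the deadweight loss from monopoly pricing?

$23498.36 thousand

Competitive equilibrium: 59 − 0.008q = 5 + 0.003q → q* = 4909.09091, p* = 19.72727.
Marginal revenue: MR = 59 − 0.016q. Set MR = MC: 59 − 0.016q = 5 + 0.003q → q_m = 2842.10526.
Price p_m = 59 − 0.008·2842.10526 = 36.26316; MC(q_m) = 5 + 0.003·2842.10526 = 13.52632.
Competitive q* = 4909.09091, so Δq = 2066.98565; wedge = 36.26316 − 13.52632 = 22.73684.
The triangle = ½ × 2066.98565 × 22.73684 = $23498.36 thousand.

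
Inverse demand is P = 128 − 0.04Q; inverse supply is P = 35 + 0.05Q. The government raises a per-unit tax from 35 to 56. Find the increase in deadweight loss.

Competitive equilibrium: 128 − 0.04Q = 35 + 0.05Q → Q* = 1033.3333, P* = 86.6667.
For a per-unit tax t: ΔQ = t/0.09, so DWL = ½·t·(t/0.09) = t²/0.18.
At t = 35: DWL = 6805.556. At t = 56: DWL = 17422.222.
Increase = 17422.222 − 6805.556 = 10616.67.

10616.67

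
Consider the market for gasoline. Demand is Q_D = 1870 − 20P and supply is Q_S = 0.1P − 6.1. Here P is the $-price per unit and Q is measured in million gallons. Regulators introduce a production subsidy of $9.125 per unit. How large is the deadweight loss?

$4.14 million

In inverse form: demand P = 93.5 − 0.05Q, supply P = 61 + 10Q.
Competitive equilibrium: 93.5 − 0.05Q = 61 + 10Q → Q* = 3.2338, P* = 93.3383.
The subsidy lowers effective supply by 9.125: P = 51.875 + 10Q.
New quantity: 93.5 − 0.05Q = 51.875 + 10Q → Q' = 4.1418.
Overproduction ΔQ = 4.1418 − 3.2338 = 0.908; wedge = subsidy = 9.125.
Deadweight loss = ½ × 0.908 × 9.125 = $4.14 million.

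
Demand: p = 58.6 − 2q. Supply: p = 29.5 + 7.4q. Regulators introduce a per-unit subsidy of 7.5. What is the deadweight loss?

2.99

Competitive equilibrium: 58.6 − 2q = 29.5 + 7.4q → q* = 3.0957, p* = 52.4085.
The subsidy lowers effective supply by 7.5: p = 22 + 7.4q.
New quantity: 58.6 − 2q = 22 + 7.4q → q' = 3.8936.
Overproduction Δq = 3.8936 − 3.0957 = 0.7979; wedge = subsidy = 7.5.
Deadweight loss = ½ × 0.7979 × 7.5 = 2.99.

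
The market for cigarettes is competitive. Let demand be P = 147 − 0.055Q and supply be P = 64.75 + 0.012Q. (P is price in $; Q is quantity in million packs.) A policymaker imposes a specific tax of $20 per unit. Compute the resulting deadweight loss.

Competitive equilibrium: 147 − 0.055Q = 64.75 + 0.012Q → Q* = 1227.6119, P* = 79.4813.
With the tax, the buyer price exceeds the seller price by 20: (147 − 0.055Q) − (64.75 + 0.012Q) = 20 → Q' = 929.1045.
ΔQ = 1227.6119 − 929.1045 = 298.5074; the wedge equals the tax, 20.
Welfare loss = ½ × 298.5074 × 20 = $2985.07 million.

$2985.07 million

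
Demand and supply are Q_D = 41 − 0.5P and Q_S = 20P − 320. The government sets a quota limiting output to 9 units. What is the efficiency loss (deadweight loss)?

In inverse form: demand P = 82 − 2Q, supply P = 16 + 0.05Q.
Competitive equilibrium: 82 − 2Q = 16 + 0.05Q → Q* = 32.1951, P* = 17.6098.
At Q = 9: demand price = 82 − 2·9 = 64; supply price = 16 + 0.05·9 = 16.45.
ΔQ = 32.1951 − 9 = 23.1951; wedge = 64 − 16.45 = 47.55.
The triangle = ½ × 23.1951 × 47.55 = 551.46.

551.46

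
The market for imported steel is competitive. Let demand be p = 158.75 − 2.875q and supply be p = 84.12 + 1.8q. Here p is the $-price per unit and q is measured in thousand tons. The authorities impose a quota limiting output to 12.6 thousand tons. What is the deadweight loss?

$26.45 thousand

Competitive equilibrium: 158.75 − 2.875q = 84.12 + 1.8q → q* = 15.9636, p* = 112.8545.
At q = 12.6: demand price = 158.75 − 2.875·12.6 = 122.525; supply price = 84.12 + 1.8·12.6 = 106.8.
Δq = 15.9636 − 12.6 = 3.3636; wedge = 122.525 − 106.8 = 15.725.
DWL = ½ × 3.3636 × 15.725 = $26.45 thousand.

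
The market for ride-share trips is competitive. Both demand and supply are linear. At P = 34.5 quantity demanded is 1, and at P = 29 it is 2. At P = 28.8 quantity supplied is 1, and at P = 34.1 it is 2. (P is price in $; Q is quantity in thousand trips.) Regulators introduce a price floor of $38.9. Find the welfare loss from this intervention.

$9.52 thousand

Demand slope = (29 − 34.5)/(2 − 1) = −5.5, so P = 40 − 5.5Q.
Supply slope = (34.1 − 28.8)/(2 − 1) = 5.3, so P = 23.5 + 5.3Q.
Competitive equilibrium: 40 − 5.5Q = 23.5 + 5.3Q → Q* = 1.5278, P* = 31.5972.
At the floor P = 38.9, quantity demanded = (40 − 38.9)/5.5 = 0.2.
Sellers' marginal cost at Q' = 0.2: 23.5 + 5.3·0.2 = 24.56.
ΔQ = 1.5278 − 0.2 = 1.3278; wedge = 38.9 − 24.56 = 14.34.
Welfare loss = ½ × 1.3278 × 14.34 = $9.52 thousand.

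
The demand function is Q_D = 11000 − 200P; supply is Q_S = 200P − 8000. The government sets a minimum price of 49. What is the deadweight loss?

450

In inverse form: demand P = 55 − 0.005Q, supply P = 40 + 0.005Q.
Competitive equilibrium: 55 − 0.005Q = 40 + 0.005Q → Q* = 1500, P* = 47.5.
At the floor P = 49, quantity demanded = (55 − 49)/0.005 = 1200.
Sellers' marginal cost at Q' = 1200: 40 + 0.005·1200 = 46.
ΔQ = 1500 − 1200 = 300; wedge = 49 − 46 = 3.
DWL = ½ × 300 × 3 = 450.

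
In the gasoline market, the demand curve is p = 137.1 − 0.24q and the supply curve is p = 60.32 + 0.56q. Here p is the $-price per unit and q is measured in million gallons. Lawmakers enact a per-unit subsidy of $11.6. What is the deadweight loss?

$84.10 million

Competitive equilibrium: 137.1 − 0.24q = 60.32 + 0.56q → q* = 95.975, p* = 114.066.
The subsidy lowers effective supply by 11.6: p = 48.72 + 0.56q.
New quantity: 137.1 − 0.24q = 48.72 + 0.56q → q' = 110.475.
Overproduction Δq = 110.475 − 95.975 = 14.5; wedge = subsidy = 11.6.
Deadweight loss = ½ × 14.5 × 11.6 = $84.10 million.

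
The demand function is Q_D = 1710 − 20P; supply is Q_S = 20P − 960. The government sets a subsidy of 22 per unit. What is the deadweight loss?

2420

In inverse form: demand P = 85.5 − 0.05Q, supply P = 48 + 0.05Q.
Competitive equilibrium: 85.5 − 0.05Q = 48 + 0.05Q → Q* = 375, P* = 66.75.
The subsidy lowers effective supply by 22: P = 26 + 0.05Q.
New quantity: 85.5 − 0.05Q = 26 + 0.05Q → Q' = 595.
Overproduction ΔQ = 595 − 375 = 220; wedge = subsidy = 22.
The triangle = ½ × 220 × 22 = 2420.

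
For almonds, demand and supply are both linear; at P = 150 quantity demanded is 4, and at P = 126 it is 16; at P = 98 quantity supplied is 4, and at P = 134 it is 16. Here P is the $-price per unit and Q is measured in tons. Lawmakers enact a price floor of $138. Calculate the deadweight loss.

Demand slope = (126 − 150)/(16 − 4) = −2, so P = 158 − 2Q.
Supply slope = (134 − 98)/(16 − 4) = 3, so P = 86 + 3Q.
Competitive equilibrium: 158 − 2Q = 86 + 3Q → Q* = 14.4, P* = 129.2.
At the floor P = 138, quantity demanded = (158 − 138)/2 = 10.
Sellers' marginal cost at Q' = 10: 86 + 3·10 = 116.
ΔQ = 14.4 − 10 = 4.4; wedge = 138 − 116 = 22.
DWL = ½ × 4.4 × 22 = $48.40.

$48.40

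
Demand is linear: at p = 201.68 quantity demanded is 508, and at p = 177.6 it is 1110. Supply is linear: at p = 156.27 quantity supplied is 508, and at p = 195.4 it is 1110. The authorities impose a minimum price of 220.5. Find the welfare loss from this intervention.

Demand slope = (177.6 − 201.68)/(1110 − 508) = −0.04, so p = 222 − 0.04q.
Supply slope = (195.4 − 156.27)/(1110 − 508) = 0.065, so p = 123.25 + 0.065q.
Competitive equilibrium: 222 − 0.04q = 123.25 + 0.065q → q* = 940.4762, p* = 184.381.
At the floor p = 220.5, quantity demanded = (222 − 220.5)/0.04 = 37.5.
Sellers' marginal cost at q' = 37.5: 123.25 + 0.065·37.5 = 125.6875.
Δq = 940.4762 − 37.5 = 902.9762; wedge = 220.5 − 125.6875 = 94.8125.
Welfare loss = ½ × 902.9762 × 94.8125 = 42806.72.

42806.72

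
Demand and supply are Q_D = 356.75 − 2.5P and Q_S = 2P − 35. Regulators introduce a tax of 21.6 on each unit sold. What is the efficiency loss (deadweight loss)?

259.20

In inverse form: demand P = 142.7 − 0.4Q, supply P = 17.5 + 0.5Q.
Competitive equilibrium: 142.7 − 0.4Q = 17.5 + 0.5Q → Q* = 139.1111, P* = 87.0556.
With the tax, the buyer price exceeds the seller price by 21.6: (142.7 − 0.4Q) − (17.5 + 0.5Q) = 21.6 → Q' = 115.1111.
ΔQ = 139.1111 − 115.1111 = 24; the wedge equals the tax, 21.6.
Welfare loss = ½ × 24 × 21.6 = 259.20.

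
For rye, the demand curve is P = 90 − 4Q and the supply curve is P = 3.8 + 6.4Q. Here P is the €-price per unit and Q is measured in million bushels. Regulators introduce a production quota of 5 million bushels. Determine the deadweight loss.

Competitive equilibrium: 90 − 4Q = 3.8 + 6.4Q → Q* = 8.2885, P* = 56.8462.
At Q = 5: demand price = 90 − 4·5 = 70; supply price = 3.8 + 6.4·5 = 35.8.
ΔQ = 8.2885 − 5 = 3.2885; wedge = 70 − 35.8 = 34.2.
Deadweight loss = ½ × 3.2885 × 34.2 = €56.23 million.

€56.23 million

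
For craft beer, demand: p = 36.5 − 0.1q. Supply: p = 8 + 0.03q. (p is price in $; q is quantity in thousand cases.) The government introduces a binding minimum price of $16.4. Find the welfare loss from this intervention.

$21.60 thousand

Competitive equilibrium: 36.5 − 0.1q = 8 + 0.03q → q* = 219.2308, p* = 14.5769.
At the floor p = 16.4, quantity demanded = (36.5 − 16.4)/0.1 = 201.
Sellers' marginal cost at q' = 201: 8 + 0.03·201 = 14.03.
Δq = 219.2308 − 201 = 18.2308; wedge = 16.4 − 14.03 = 2.37.
The triangle = ½ × 18.2308 × 2.37 = $21.60 thousand.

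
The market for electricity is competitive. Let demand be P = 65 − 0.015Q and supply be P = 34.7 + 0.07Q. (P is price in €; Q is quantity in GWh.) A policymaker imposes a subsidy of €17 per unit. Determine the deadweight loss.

€1700

Competitive equilibrium: 65 − 0.015Q = 34.7 + 0.07Q → Q* = 356.4706, P* = 59.6529.
The subsidy lowers effective supply by 17: P = 17.7 + 0.07Q.
New quantity: 65 − 0.015Q = 17.7 + 0.07Q → Q' = 556.4706.
Overproduction ΔQ = 556.4706 − 356.4706 = 200; wedge = subsidy = 17.
The triangle = ½ × 200 × 17 = €1700.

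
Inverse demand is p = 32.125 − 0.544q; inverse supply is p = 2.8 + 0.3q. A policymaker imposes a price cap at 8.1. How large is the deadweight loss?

Competitive equilibrium: 32.125 − 0.544q = 2.8 + 0.3q → q* = 34.7453, p* = 13.2236.
At the ceiling p = 8.1, quantity supplied = (8.1 − 2.8)/0.3 = 17.6667.
Willingness to pay at q' = 17.6667: 32.125 − 0.544·17.6667 = 22.5143.
Δq = 34.7453 − 17.6667 = 17.0786; wedge = 22.5143 − 8.1 = 14.4143.
DWL = ½ × 17.0786 × 14.4143 = 123.09.

123.09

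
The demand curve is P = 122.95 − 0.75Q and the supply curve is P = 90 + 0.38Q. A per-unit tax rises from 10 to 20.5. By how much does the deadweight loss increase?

Competitive equilibrium: 122.95 − 0.75Q = 90 + 0.38Q → Q* = 29.1593, P* = 101.0805.
For a per-unit tax t: ΔQ = t/1.13, so DWL = ½·t·(t/1.13) = t²/2.26.
At t = 10: DWL = 44.248. At t = 20.5: DWL = 185.951.
Increase = 185.951 − 44.248 = 141.70.

141.70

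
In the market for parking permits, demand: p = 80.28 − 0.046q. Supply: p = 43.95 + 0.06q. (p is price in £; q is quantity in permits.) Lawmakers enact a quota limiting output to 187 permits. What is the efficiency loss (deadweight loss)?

Competitive equilibrium: 80.28 − 0.046q = 43.95 + 0.06q → q* = 342.7358, p* = 64.5142.
At q = 187: demand price = 80.28 − 0.046·187 = 71.678; supply price = 43.95 + 0.06·187 = 55.17.
Δq = 342.7358 − 187 = 155.7358; wedge = 71.678 − 55.17 = 16.508.
The triangle = ½ × 155.7358 × 16.508 = £1285.44.

£1285.44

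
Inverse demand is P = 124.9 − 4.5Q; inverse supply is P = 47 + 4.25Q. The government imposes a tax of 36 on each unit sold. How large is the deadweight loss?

74.06

Competitive equilibrium: 124.9 − 4.5Q = 47 + 4.25Q → Q* = 8.9029, P* = 84.8371.
With the tax, the buyer price exceeds the seller price by 36: (124.9 − 4.5Q) − (47 + 4.25Q) = 36 → Q' = 4.7886.
ΔQ = 8.9029 − 4.7886 = 4.1143; the wedge equals the tax, 36.
The triangle = ½ × 4.1143 × 36 = 74.06.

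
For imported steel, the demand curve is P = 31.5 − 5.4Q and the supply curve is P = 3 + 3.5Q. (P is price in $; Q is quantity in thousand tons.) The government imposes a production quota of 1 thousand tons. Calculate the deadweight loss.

Competitive equilibrium: 31.5 − 5.4Q = 3 + 3.5Q → Q* = 3.2022, P* = 14.2079.
At Q = 1: demand price = 31.5 − 5.4·1 = 26.1; supply price = 3 + 3.5·1 = 6.5.
ΔQ = 3.2022 − 1 = 2.2022; wedge = 26.1 − 6.5 = 19.6.
DWL = ½ × 2.2022 × 19.6 = $21.58 thousand.

$21.58 thousand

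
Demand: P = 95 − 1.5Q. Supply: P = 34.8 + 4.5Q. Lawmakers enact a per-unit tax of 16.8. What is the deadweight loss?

23.52

Competitive equilibrium: 95 − 1.5Q = 34.8 + 4.5Q → Q* = 10.0333, P* = 79.95.
With the tax, the buyer price exceeds the seller price by 16.8: (95 − 1.5Q) − (34.8 + 4.5Q) = 16.8 → Q' = 7.2333.
ΔQ = 10.0333 − 7.2333 = 2.8; the wedge equals the tax, 16.8.
Deadweight loss = ½ × 2.8 × 16.8 = 23.52.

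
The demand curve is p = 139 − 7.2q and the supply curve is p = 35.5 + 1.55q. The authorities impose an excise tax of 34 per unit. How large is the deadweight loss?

Competitive equilibrium: 139 − 7.2q = 35.5 + 1.55q → q* = 11.8286, p* = 53.8343.
With the tax, the buyer price exceeds the seller price by 34: (139 − 7.2q) − (35.5 + 1.55q) = 34 → q' = 7.9429.
Δq = 11.8286 − 7.9429 = 3.8857; the wedge equals the tax, 34.
Welfare loss = ½ × 3.8857 × 34 = 66.06.

66.06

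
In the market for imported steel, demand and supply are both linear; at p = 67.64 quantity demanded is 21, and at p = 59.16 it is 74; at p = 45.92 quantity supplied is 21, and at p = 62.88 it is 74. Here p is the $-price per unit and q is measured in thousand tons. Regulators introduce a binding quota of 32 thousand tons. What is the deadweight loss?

Demand slope = (59.16 − 67.64)/(74 − 21) = −0.16, so p = 71 − 0.16q.
Supply slope = (62.88 − 45.92)/(74 − 21) = 0.32, so p = 39.2 + 0.32q.
Competitive equilibrium: 71 − 0.16q = 39.2 + 0.32q → q* = 66.25, p* = 60.4.
At q = 32: demand price = 71 − 0.16·32 = 65.88; supply price = 39.2 + 0.32·32 = 49.44.
Δq = 66.25 − 32 = 34.25; wedge = 65.88 − 49.44 = 16.44.
DWL = ½ × 34.25 × 16.44 = $281.535 thousand.

$281.535 thousand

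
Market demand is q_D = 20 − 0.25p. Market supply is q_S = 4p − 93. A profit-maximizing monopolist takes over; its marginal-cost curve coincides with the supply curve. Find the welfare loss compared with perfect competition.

In inverse form: demand p = 80 − 4q, supply p = 23.25 + 0.25q.
Competitive equilibrium: 80 − 4q = 23.25 + 0.25q → q* = 13.3529, p* = 26.5882.
Marginal revenue: MR = 80 − 8q. Set MR = MC: 80 − 8q = 23.25 + 0.25q → q_m = 6.8788.
Price p_m = 80 − 4·6.8788 = 52.4848; MC(q_m) = 23.25 + 0.25·6.8788 = 24.9697.
Competitive q* = 13.3529, so Δq = 6.4741; wedge = 52.4848 − 24.9697 = 27.5151.
Deadweight loss = ½ × 6.4741 × 27.5151 = 89.07.

89.07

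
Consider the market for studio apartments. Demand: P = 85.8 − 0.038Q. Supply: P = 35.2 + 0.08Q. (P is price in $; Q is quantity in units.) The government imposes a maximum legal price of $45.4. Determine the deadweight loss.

$5356.60

Competitive equilibrium: 85.8 − 0.038Q = 35.2 + 0.08Q → Q* = 428.8136, P* = 69.5051.
At the ceiling P = 45.4, quantity supplied = (45.4 − 35.2)/0.08 = 127.5.
Willingness to pay at Q' = 127.5: 85.8 − 0.038·127.5 = 80.955.
ΔQ = 428.8136 − 127.5 = 301.3136; wedge = 80.955 − 45.4 = 35.555.
The triangle = ½ × 301.3136 × 35.555 = $5356.60.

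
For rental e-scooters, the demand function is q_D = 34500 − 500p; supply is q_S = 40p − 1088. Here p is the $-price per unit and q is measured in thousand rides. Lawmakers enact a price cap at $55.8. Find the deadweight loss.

In inverse form: demand p = 69 − 0.002q, supply p = 27.2 + 0.025q.
Competitive equilibrium: 69 − 0.002q = 27.2 + 0.025q → q* = 1548.1481, p* = 65.9037.
At the ceiling p = 55.8, quantity supplied = (55.8 − 27.2)/0.025 = 1144.
Willingness to pay at q' = 1144: 69 − 0.002·1144 = 66.712.
Δq = 1548.1481 − 1144 = 404.1481; wedge = 66.712 − 55.8 = 10.912.
DWL = ½ × 404.1481 × 10.912 = $2205.03 thousand.

$2205.03 thousand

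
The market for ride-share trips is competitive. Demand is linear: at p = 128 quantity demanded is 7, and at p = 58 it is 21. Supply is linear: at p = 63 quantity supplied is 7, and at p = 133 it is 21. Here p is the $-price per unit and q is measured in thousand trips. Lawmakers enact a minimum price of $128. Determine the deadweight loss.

$211.25 thousand

Demand slope = (58 − 128)/(21 − 7) = −5, so p = 163 − 5q.
Supply slope = (133 − 63)/(21 − 7) = 5, so p = 28 + 5q.
Competitive equilibrium: 163 − 5q = 28 + 5q → q* = 13.5, p* = 95.5.
At the floor p = 128, quantity demanded = (163 − 128)/5 = 7.
Sellers' marginal cost at q' = 7: 28 + 5·7 = 63.
Δq = 13.5 − 7 = 6.5; wedge = 128 − 63 = 65.
DWL = ½ × 6.5 × 65 = $211.25 thousand.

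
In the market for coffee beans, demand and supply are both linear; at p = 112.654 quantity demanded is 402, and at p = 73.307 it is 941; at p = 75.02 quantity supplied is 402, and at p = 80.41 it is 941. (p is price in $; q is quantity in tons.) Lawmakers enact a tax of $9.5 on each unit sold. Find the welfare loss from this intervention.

$543.67

Demand slope = (73.307 − 112.654)/(941 − 402) = −0.073, so p = 142 − 0.073q.
Supply slope = (80.41 − 75.02)/(941 − 402) = 0.01, so p = 71 + 0.01q.
Competitive equilibrium: 142 − 0.073q = 71 + 0.01q → q* = 855.4217, p* = 79.5542.
With the tax, the buyer price exceeds the seller price by 9.5: (142 − 0.073q) − (71 + 0.01q) = 9.5 → q' = 740.9639.
Δq = 855.4217 − 740.9639 = 114.4578; the wedge equals the tax, 9.5.
Welfare loss = ½ × 114.4578 × 9.5 = $543.67.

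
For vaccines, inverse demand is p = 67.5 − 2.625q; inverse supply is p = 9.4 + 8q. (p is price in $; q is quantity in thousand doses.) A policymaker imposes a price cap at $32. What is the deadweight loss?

Competitive equilibrium: 67.5 − 2.625q = 9.4 + 8q → q* = 5.4682, p* = 53.1459.
At the ceiling p = 32, quantity supplied = (32 − 9.4)/8 = 2.825.
Willingness to pay at q' = 2.825: 67.5 − 2.625·2.825 = 60.0844.
Δq = 5.4682 − 2.825 = 2.6432; wedge = 60.0844 − 32 = 28.0844.
DWL = ½ × 2.6432 × 28.0844 = $37.12 thousand.

$37.12 thousand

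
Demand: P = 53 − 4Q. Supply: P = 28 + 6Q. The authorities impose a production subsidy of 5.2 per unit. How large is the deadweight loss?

1.352

Competitive equilibrium: 53 − 4Q = 28 + 6Q → Q* = 2.5, P* = 43.
The subsidy lowers effective supply by 5.2: P = 22.8 + 6Q.
New quantity: 53 − 4Q = 22.8 + 6Q → Q' = 3.02.
Overproduction ΔQ = 3.02 − 2.5 = 0.52; wedge = subsidy = 5.2.
Deadweight loss = ½ × 0.52 × 5.2 = 1.352.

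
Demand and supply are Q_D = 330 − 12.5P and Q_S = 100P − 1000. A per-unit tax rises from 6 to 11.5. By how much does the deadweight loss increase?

In inverse form: demand P = 26.4 − 0.08Q, supply P = 10 + 0.01Q.
Competitive equilibrium: 26.4 − 0.08Q = 10 + 0.01Q → Q* = 182.2222, P* = 11.8222.
For a per-unit tax t: ΔQ = t/0.09, so DWL = ½·t·(t/0.09) = t²/0.18.
At t = 6: DWL = 200. At t = 11.5: DWL = 734.722.
Increase = 734.722 − 200 = 534.72.

534.72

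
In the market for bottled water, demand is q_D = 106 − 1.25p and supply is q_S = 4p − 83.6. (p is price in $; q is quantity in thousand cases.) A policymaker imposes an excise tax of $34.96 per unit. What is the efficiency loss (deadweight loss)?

$582 thousand

In inverse form: demand p = 84.8 − 0.8q, supply p = 20.9 + 0.25q.
Competitive equilibrium: 84.8 − 0.8q = 20.9 + 0.25q → q* = 60.8571, p* = 36.1143.
With the tax, the buyer price exceeds the seller price by 34.96: (84.8 − 0.8q) − (20.9 + 0.25q) = 34.96 → q' = 27.5619.
Δq = 60.8571 − 27.5619 = 33.2952; the wedge equals the tax, 34.96.
DWL = ½ × 33.2952 × 34.96 = $582 thousand.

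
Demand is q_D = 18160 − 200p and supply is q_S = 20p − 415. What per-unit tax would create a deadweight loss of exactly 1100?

In inverse form: demand p = 90.8 − 0.005q, supply p = 20.75 + 0.05q.
Competitive equilibrium: 90.8 − 0.005q = 20.75 + 0.05q → q* = 1273.6364, p* = 84.4318.
A tax t gives Δq = t/0.055 and wedge t, so DWL = t²/0.11.
t²/0.11 = 1100 → t² = 121 → t = 11.

11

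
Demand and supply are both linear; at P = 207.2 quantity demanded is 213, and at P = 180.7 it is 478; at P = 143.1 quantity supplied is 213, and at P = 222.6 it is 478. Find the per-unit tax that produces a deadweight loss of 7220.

Demand slope = (180.7 − 207.2)/(478 − 213) = −0.1, so P = 228.5 − 0.1Q.
Supply slope = (222.6 − 143.1)/(478 − 213) = 0.3, so P = 79.2 + 0.3Q.
Competitive equilibrium: 228.5 − 0.1Q = 79.2 + 0.3Q → Q* = 373.25, P* = 191.175.
A tax t gives ΔQ = t/0.4 and wedge t, so DWL = t²/0.8.
t²/0.8 = 7220 → t² = 5776 → t = 76.

76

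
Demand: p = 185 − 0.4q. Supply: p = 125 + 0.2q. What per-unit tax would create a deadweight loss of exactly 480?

24

Competitive equilibrium: 185 − 0.4q = 125 + 0.2q → q* = 100, p* = 145.
A tax t gives Δq = t/0.6 and wedge t, so DWL = t²/1.2.
t²/1.2 = 480 → t² = 576 → t = 24.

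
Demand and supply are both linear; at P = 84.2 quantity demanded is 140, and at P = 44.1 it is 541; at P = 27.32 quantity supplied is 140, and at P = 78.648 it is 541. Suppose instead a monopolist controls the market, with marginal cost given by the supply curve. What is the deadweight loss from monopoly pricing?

1607.36

Demand slope = (44.1 − 84.2)/(541 − 140) = −0.1, so P = 98.2 − 0.1Q.
Supply slope = (78.648 − 27.32)/(541 − 140) = 0.128, so P = 9.4 + 0.128Q.
Competitive equilibrium: 98.2 − 0.1Q = 9.4 + 0.128Q → Q* = 389.4737, P* = 59.2526.
Marginal revenue: MR = 98.2 − 0.2Q. Set MR = MC: 98.2 − 0.2Q = 9.4 + 0.128Q → Q_m = 270.7317.
Price P_m = 98.2 − 0.1·270.7317 = 71.1268; MC(Q_m) = 9.4 + 0.128·270.7317 = 44.0537.
Competitive Q* = 389.4737, so ΔQ = 118.742; wedge = 71.1268 − 44.0537 = 27.0731.
Deadweight loss = ½ × 118.742 × 27.0731 = 1607.36.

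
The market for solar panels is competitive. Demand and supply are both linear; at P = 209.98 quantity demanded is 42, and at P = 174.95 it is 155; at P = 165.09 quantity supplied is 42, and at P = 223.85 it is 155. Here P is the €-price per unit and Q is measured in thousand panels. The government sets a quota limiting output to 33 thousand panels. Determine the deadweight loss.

€1651.55 thousand

Demand slope = (174.95 − 209.98)/(155 − 42) = −0.31, so P = 223 − 0.31Q.
Supply slope = (223.85 − 165.09)/(155 − 42) = 0.52, so P = 143.25 + 0.52Q.
Competitive equilibrium: 223 − 0.31Q = 143.25 + 0.52Q → Q* = 96.0843, P* = 193.2139.
At Q = 33: demand price = 223 − 0.31·33 = 212.77; supply price = 143.25 + 0.52·33 = 160.41.
ΔQ = 96.0843 − 33 = 63.0843; wedge = 212.77 − 160.41 = 52.36.
Deadweight loss = ½ × 63.0843 × 52.36 = €1651.55 thousand.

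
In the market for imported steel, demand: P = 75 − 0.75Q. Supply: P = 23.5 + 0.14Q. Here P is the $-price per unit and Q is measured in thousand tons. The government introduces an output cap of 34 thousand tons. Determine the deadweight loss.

$253.45 thousand

Competitive equilibrium: 75 − 0.75Q = 23.5 + 0.14Q → Q* = 57.8652, P* = 31.6011.
At Q = 34: demand price = 75 − 0.75·34 = 49.5; supply price = 23.5 + 0.14·34 = 28.26.
ΔQ = 57.8652 − 34 = 23.8652; wedge = 49.5 − 28.26 = 21.24.
Deadweight loss = ½ × 23.8652 × 21.24 = $253.45 thousand.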